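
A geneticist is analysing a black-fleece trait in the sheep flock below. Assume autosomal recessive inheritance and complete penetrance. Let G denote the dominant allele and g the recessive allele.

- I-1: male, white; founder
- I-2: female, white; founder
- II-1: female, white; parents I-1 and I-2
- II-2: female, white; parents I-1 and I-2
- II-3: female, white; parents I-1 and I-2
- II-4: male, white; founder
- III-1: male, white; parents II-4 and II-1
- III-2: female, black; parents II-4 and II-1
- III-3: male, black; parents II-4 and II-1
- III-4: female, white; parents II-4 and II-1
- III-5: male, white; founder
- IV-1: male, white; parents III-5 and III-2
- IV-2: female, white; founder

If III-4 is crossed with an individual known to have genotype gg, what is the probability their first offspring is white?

II-4 is white so carries G and passed g to III-2 (gg), so II-4 is Gg.
II-1 is white so carries G and passed g to III-2 (gg), so II-1 is Gg.
III-4 is a white offspring of II-4 (Gg) × II-1 (Gg), whose cross gives 1/4 GG : 1/2 Gg : 1/4 gg; conditioning on being white, III-4 is GG with probability 1/3, Gg with probability 2/3.
Summing over parental genotype combinations, P(offspring is white) = 1/3·1 + 2/3·1/2 = 2/3.

2/3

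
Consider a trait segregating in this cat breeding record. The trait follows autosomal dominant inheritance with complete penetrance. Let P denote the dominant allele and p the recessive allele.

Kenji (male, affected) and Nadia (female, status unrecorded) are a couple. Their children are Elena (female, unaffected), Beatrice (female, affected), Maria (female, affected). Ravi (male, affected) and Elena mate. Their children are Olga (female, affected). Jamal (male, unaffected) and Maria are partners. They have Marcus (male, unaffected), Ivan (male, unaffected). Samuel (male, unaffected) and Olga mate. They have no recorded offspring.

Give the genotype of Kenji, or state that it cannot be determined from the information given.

From phenotype alone, Kenji is PP or Pp.
Kenji is affected so carries P and passed p to Elena (pp), so Kenji is Pp.

Pp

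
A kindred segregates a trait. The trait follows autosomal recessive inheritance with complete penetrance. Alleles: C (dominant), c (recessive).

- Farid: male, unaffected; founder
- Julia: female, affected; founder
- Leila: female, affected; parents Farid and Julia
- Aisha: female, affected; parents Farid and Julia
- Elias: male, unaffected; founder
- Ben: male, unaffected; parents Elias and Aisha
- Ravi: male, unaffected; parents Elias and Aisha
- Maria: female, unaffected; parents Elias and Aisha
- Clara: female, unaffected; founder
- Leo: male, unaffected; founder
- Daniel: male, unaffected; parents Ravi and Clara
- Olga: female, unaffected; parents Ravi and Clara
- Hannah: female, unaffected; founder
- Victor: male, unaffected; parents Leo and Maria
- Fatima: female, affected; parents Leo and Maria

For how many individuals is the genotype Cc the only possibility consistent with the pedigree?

5

Obligate heterozygotes: Farid is unaffected so carries C and passed c to Leila (cc), so Farid is Cc; Ben is unaffected so carries C and received c from Aisha (cc), so Ben is Cc; Ravi is unaffected so carries C and received c from Aisha (cc), so Ravi is Cc; Maria is unaffected so carries C and received c from Aisha (cc), so Maria is Cc; Leo is unaffected so carries C and passed c to Fatima (cc), so Leo is Cc.
Every other individual is either homozygous by phenotype or has at least one consistent homozygous assignment, so the count is 5.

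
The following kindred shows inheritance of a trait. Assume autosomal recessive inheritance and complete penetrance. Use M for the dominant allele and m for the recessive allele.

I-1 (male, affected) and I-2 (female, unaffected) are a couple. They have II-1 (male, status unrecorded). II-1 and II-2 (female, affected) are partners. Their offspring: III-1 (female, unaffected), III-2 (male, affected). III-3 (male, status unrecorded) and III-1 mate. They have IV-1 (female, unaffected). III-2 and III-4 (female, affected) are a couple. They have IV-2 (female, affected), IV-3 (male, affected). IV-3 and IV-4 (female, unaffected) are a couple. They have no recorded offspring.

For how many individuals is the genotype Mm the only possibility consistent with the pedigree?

2

Obligate heterozygotes: II-1 passed M to III-1 (Mm, whose m came from II-2) and received m from I-1 (mm), so II-1 is Mm; III-1 is unaffected so carries M and received m from II-2 (mm), so III-1 is Mm.
Every other individual is either homozygous by phenotype or has at least one consistent homozygous assignment, so the count is 2.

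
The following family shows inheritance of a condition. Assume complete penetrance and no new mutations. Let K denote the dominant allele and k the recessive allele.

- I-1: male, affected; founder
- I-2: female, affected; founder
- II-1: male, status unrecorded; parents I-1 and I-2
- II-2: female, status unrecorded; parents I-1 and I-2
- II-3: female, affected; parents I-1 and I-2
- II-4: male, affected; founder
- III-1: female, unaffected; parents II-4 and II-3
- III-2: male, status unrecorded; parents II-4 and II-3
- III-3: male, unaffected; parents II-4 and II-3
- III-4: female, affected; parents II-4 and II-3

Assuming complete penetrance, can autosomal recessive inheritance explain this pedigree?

Under autosomal recessive, III-1 (unaffected, female) cannot arise from II-4 (affected) × II-3 (affected).

No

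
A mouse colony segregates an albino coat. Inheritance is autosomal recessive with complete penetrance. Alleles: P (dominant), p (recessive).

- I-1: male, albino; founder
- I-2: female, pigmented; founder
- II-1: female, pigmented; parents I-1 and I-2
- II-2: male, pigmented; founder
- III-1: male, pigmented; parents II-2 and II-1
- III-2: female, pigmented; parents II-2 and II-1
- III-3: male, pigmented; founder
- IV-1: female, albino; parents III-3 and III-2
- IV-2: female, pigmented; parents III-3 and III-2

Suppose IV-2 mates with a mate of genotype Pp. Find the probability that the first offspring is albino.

III-3 is pigmented so carries P and passed p to IV-1 (pp), so III-3 is Pp.
III-2 is pigmented so carries P and passed p to IV-1 (pp), so III-2 is Pp.
IV-2 is a pigmented offspring of III-3 (Pp) × III-2 (Pp), whose cross gives 1/4 PP : 1/2 Pp : 1/4 pp; conditioning on being pigmented, IV-2 is PP with probability 1/3, Pp with probability 2/3.
Summing over parental genotype combinations, P(offspring is albino) = 2/3·1/4 = 1/6.

1/6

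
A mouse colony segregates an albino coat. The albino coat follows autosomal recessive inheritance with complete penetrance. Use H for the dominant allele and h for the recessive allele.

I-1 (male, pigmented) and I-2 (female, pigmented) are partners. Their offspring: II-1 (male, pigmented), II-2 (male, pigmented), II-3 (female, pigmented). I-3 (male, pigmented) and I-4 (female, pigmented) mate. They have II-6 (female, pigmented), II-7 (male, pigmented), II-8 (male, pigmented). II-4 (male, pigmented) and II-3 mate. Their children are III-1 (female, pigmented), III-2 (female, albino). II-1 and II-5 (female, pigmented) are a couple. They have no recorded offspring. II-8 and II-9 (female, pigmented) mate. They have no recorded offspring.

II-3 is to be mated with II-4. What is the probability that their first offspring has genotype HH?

1/4

II-3 is pigmented so carries H and passed h to III-2 (hh), so II-3 is Hh.
II-4 is pigmented so carries H and passed h to III-2 (hh), so II-4 is Hh.
The cross gives 1/4 HH : 1/2 Hh : 1/4 hh, so P(offspring has genotype HH) = 1/4.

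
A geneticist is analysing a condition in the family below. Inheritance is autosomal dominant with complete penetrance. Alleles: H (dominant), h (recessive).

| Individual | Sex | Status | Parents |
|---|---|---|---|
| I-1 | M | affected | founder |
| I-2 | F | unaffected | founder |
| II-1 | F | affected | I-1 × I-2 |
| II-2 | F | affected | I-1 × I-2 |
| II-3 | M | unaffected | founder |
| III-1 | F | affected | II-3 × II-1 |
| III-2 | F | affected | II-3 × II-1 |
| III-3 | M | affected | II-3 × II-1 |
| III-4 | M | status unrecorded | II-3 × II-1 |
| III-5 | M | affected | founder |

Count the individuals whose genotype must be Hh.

5

Obligate heterozygotes: II-1 is affected so carries H and received h from I-2 (hh), so II-1 is Hh; II-2 is affected so carries H and received h from I-2 (hh), so II-2 is Hh; III-1 is affected so carries H and received h from II-3 (hh), so III-1 is Hh; III-2 is affected so carries H and received h from II-3 (hh), so III-2 is Hh; III-3 is affected so carries H and received h from II-3 (hh), so III-3 is Hh.
Every other individual is either homozygous by phenotype or has at least one consistent homozygous assignment, so the count is 5.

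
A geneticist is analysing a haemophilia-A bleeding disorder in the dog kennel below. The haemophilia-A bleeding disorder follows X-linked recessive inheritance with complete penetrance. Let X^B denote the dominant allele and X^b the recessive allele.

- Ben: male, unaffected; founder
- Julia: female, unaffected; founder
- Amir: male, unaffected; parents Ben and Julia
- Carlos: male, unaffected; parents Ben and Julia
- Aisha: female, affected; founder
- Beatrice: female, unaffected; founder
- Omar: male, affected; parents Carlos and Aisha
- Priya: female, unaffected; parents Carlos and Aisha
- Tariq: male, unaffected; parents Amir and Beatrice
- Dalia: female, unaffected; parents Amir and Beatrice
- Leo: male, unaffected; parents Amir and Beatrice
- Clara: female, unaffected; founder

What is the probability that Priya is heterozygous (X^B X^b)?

1

Priya is unaffected so carries B and received b from Aisha (X^b X^b), so Priya is X^B X^b, giving P(X^B X^b) = 1.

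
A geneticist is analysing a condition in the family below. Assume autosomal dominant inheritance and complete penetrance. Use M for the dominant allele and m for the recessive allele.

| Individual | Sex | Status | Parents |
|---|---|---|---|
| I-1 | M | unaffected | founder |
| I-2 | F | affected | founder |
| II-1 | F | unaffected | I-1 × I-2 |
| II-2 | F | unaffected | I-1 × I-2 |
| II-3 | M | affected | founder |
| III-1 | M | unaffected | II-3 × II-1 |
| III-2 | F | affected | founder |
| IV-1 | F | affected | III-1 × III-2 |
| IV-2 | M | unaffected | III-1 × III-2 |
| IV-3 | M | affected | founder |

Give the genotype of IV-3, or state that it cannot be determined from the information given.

cannot be determined

IV-3's phenotype allows MM or Mm, and no parent or child forces a single allele at both positions; consistent genotype assignments exist with IV-3 as MM or Mm.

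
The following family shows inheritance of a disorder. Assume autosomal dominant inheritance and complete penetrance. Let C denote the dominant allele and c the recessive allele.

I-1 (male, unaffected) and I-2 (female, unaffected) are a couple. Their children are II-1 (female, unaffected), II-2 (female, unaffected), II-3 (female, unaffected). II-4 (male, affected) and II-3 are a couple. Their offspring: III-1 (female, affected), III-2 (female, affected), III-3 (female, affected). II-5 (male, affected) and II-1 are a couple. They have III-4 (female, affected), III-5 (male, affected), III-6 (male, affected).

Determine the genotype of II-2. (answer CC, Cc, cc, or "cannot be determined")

II-2 is unaffected, so II-2 is cc.

cc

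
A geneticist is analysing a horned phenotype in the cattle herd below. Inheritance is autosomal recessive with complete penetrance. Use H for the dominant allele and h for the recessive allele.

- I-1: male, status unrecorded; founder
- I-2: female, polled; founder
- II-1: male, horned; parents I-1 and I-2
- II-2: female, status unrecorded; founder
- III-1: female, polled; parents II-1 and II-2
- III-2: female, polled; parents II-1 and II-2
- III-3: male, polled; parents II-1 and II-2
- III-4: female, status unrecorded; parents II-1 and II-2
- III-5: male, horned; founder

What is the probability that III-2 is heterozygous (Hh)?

1

III-2 is polled so carries H and received h from II-1 (hh), so III-2 is Hh, giving P(Hh) = 1.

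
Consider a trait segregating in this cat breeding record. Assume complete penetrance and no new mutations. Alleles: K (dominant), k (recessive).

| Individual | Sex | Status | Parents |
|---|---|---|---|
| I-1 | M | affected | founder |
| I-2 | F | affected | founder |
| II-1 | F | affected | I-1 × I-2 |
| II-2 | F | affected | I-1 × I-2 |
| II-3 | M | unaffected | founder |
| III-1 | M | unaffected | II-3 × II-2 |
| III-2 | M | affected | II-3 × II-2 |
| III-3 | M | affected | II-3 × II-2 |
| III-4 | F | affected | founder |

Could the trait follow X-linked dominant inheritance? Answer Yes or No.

A consistent assignment under X-linked dominant exists: I-1 X^K Y, I-2 X^K X^k, II-1 X^K X^K, II-2 X^K X^k, II-3 X^k Y, III-1 X^k Y, III-2 X^K Y, III-3 X^K Y, III-4 X^K X^K.
In this assignment every recorded phenotype matches its genotype and every non-founder's genotype is obtainable from its parents' genotypes, so the pedigree is consistent.

Yes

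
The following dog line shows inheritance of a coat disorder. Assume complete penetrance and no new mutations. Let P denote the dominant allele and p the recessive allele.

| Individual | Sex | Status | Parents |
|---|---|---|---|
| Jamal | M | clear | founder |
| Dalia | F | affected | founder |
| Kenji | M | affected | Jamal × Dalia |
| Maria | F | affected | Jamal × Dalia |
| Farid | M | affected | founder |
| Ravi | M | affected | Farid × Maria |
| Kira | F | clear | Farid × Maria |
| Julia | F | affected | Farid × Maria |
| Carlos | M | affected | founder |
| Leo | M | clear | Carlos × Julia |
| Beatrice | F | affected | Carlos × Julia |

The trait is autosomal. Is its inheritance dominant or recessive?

dominant

Farid and Maria are both affected yet have a clear child Kira. Under a recessive model two affected parents are homozygous and every child would be affected, so the trait cannot be recessive.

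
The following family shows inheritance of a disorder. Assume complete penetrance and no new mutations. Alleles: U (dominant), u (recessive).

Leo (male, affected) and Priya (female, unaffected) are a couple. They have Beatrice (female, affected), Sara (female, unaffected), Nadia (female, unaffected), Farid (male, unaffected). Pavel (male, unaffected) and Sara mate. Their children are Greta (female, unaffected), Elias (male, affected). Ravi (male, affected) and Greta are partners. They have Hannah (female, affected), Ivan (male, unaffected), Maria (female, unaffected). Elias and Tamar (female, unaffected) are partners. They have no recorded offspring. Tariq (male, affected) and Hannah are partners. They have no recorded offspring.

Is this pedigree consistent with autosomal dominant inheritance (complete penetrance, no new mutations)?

No

Under autosomal dominant, Elias (affected, male) cannot arise from Pavel (unaffected) × Sara (unaffected).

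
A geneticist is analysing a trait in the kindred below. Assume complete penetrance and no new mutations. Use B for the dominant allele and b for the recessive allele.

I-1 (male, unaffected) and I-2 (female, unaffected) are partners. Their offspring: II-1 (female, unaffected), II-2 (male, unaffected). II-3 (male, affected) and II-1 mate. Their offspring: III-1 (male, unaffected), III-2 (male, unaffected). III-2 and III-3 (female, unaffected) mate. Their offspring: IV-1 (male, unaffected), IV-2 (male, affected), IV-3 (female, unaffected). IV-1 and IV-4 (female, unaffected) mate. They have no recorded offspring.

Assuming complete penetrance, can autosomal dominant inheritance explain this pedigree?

Under autosomal dominant, IV-2 (affected, male) cannot arise from III-2 (unaffected) × III-3 (unaffected).

No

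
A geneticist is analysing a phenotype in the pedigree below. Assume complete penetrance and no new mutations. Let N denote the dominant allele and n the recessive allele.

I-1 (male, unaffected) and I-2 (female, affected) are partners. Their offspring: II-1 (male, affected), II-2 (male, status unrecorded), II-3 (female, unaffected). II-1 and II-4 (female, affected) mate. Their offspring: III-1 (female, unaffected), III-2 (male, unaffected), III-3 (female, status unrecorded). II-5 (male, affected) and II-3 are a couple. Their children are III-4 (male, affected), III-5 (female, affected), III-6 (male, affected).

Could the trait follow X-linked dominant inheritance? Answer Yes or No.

No

Under X-linked dominant, III-1 (unaffected, female) cannot arise from II-1 (affected) × II-4 (affected).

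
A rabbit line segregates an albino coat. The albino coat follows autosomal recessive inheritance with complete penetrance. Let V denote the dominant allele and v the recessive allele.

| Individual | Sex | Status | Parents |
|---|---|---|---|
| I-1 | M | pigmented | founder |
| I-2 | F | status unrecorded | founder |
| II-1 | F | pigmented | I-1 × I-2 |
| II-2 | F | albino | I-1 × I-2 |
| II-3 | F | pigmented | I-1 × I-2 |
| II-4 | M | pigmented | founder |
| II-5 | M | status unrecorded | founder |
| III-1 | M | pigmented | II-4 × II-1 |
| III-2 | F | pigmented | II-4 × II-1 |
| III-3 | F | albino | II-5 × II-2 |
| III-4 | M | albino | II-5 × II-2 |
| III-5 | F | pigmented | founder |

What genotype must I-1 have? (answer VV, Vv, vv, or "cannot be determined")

From phenotype alone, I-1 is VV or Vv.
I-1 is pigmented so carries V and passed v to II-2 (vv), so I-1 is Vv.

Vv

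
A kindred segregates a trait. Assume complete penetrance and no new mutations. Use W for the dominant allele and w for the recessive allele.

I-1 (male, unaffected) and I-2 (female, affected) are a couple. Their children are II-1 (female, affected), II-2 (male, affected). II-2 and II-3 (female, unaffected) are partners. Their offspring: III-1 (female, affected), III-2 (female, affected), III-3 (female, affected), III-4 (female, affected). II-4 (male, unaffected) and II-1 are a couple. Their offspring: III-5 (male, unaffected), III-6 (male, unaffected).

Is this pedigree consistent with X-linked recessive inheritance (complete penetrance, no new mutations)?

Under X-linked recessive, II-1 (affected, female) cannot arise from I-1 (unaffected) × I-2 (affected).

No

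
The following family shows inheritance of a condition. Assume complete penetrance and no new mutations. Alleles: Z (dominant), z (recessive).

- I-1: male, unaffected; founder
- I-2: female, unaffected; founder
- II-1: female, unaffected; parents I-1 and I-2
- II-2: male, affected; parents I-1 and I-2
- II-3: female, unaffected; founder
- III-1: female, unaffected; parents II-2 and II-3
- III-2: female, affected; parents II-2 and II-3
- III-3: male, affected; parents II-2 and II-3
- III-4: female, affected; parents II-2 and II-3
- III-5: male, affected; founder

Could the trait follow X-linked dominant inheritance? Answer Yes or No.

No

Under X-linked dominant, II-2 (affected, male) cannot arise from I-1 (unaffected) × I-2 (unaffected).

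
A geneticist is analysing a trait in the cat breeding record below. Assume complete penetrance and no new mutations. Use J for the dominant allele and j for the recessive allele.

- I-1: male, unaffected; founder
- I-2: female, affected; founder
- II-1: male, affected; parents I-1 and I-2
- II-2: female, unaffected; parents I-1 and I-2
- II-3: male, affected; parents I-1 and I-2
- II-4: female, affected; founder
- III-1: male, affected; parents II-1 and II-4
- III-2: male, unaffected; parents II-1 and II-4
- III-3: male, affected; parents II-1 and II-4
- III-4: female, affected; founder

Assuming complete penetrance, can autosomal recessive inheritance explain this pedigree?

No

Under autosomal recessive, III-2 (unaffected, male) cannot arise from II-1 (affected) × II-4 (affected).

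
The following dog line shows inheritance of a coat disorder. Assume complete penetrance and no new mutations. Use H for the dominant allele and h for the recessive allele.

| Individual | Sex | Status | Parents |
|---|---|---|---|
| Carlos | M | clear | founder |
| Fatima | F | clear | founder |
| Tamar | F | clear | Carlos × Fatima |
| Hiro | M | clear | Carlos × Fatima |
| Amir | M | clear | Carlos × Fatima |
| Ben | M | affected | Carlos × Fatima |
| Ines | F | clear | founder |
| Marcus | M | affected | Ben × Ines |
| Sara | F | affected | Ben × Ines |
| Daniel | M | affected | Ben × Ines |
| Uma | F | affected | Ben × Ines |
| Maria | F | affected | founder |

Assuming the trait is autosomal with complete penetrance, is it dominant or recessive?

Carlos and Fatima are both clear yet have an affected child Ben. Under dominance, an affected child requires at least one affected parent, so the trait cannot be dominant.

recessive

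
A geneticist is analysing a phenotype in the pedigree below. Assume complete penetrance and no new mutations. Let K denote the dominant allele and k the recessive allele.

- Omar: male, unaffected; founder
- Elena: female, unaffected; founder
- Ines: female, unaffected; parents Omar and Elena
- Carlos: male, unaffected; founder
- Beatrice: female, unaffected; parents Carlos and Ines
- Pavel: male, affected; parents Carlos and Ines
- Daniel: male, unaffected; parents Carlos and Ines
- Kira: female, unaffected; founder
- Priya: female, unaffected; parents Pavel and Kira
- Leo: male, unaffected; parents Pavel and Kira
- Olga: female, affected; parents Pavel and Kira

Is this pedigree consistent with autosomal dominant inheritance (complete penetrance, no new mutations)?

Under autosomal dominant, Pavel (affected, male) cannot arise from Carlos (unaffected) × Ines (unaffected).

No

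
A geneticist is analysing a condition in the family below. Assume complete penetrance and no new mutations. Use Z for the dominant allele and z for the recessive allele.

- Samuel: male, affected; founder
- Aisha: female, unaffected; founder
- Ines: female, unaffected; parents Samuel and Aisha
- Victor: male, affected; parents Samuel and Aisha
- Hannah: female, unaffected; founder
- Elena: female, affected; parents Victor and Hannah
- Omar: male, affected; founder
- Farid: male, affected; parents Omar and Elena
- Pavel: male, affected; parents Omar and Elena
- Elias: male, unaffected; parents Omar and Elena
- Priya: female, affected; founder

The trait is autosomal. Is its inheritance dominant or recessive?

Omar and Elena are both affected yet have an unaffected child Elias. Under a recessive model two affected parents are homozygous and every child would be affected, so the trait cannot be recessive.

dominant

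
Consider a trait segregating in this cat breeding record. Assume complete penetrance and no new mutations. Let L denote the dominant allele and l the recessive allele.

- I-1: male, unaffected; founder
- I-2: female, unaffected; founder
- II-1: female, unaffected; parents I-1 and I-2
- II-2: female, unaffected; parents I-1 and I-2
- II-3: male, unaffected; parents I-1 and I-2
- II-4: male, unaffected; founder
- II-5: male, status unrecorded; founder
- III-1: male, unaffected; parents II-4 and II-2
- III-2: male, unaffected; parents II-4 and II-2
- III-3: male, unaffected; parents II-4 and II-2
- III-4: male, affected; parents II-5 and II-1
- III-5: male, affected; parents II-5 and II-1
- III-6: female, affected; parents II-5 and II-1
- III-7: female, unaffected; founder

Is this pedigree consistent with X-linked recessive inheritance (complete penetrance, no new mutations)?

Yes

A consistent assignment under X-linked recessive exists: I-1 X^L Y, I-2 X^L X^l, II-1 X^L X^l, II-2 X^L X^L, II-3 X^L Y, II-4 X^L Y, II-5 X^l Y, III-1 X^L Y, III-2 X^L Y, III-3 X^L Y, III-4 X^l Y, III-5 X^l Y, III-6 X^l X^l, III-7 X^L X^L.
In this assignment every recorded phenotype matches its genotype and every non-founder's genotype is obtainable from its parents' genotypes, so the pedigree is consistent.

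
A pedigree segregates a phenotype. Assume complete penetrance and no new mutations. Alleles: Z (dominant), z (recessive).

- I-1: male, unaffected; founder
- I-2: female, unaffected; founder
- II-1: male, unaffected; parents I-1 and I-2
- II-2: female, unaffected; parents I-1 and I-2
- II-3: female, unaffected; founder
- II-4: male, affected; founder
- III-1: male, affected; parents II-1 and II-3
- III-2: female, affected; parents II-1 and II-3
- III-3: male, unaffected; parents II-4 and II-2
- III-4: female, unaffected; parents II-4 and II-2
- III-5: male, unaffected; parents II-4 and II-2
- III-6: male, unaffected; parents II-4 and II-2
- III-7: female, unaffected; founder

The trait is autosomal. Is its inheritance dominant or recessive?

recessive

II-1 and II-3 are both unaffected yet have an affected child III-1. Under dominance, an affected child requires at least one affected parent, so the trait cannot be dominant.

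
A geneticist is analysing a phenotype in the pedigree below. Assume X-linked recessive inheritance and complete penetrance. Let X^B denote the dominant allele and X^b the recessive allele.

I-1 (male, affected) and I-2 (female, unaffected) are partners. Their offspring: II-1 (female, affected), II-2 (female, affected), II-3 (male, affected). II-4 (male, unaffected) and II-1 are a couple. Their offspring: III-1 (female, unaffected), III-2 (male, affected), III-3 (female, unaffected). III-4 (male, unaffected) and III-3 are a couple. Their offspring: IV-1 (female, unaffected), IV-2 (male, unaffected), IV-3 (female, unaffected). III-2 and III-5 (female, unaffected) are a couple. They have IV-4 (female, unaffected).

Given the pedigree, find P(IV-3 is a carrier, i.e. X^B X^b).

III-4 is unaffected, so III-4 is X^B Y.
III-3 is unaffected so carries B and received b from II-1 (X^b X^b), so III-3 is X^B X^b.
Their cross gives offspring ratios 1/2 X^B X^B : 1/2 X^B X^b. Conditioning on IV-3 being unaffected, P(X^B X^b) = 1/2 / 1 = 1/2.

1/2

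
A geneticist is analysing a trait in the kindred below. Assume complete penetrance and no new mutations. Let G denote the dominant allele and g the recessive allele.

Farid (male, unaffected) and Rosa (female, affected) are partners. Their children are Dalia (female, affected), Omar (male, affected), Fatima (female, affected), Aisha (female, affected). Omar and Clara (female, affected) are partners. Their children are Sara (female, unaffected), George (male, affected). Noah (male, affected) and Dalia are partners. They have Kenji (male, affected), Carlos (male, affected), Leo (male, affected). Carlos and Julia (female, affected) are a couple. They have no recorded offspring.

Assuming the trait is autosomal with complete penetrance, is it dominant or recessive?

dominant

Omar and Clara are both affected yet have an unaffected child Sara. Under a recessive model two affected parents are homozygous and every child would be affected, so the trait cannot be recessive.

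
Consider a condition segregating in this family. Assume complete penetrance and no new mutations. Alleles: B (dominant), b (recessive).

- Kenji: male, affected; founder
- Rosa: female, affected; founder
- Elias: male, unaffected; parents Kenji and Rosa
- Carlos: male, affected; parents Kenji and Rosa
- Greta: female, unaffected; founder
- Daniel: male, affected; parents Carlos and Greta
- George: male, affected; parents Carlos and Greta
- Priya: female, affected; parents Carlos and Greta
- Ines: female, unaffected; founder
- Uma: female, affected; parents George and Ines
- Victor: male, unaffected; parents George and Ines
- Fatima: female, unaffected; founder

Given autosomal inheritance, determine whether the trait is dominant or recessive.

Kenji and Rosa are both affected yet have an unaffected child Elias. Under a recessive model two affected parents are homozygous and every child would be affected, so the trait cannot be recessive.

dominant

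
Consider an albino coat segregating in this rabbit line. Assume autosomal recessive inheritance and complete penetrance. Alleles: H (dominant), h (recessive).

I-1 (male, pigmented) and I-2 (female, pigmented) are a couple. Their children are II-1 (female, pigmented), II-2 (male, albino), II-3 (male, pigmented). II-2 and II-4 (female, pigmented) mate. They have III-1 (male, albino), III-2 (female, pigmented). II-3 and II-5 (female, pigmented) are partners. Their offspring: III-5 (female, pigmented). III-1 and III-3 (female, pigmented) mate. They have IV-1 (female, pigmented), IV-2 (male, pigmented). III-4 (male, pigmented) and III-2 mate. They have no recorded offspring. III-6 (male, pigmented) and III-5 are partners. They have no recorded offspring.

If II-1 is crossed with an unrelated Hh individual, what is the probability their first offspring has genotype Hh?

I-1 is pigmented so carries H and passed h to II-2 (hh), so I-1 is Hh.
I-2 is pigmented so carries H and passed h to II-2 (hh), so I-2 is Hh.
II-1 is a pigmented offspring of I-1 (Hh) × I-2 (Hh), whose cross gives 1/4 HH : 1/2 Hh : 1/4 hh; conditioning on being pigmented, II-1 is HH with probability 1/3, Hh with probability 2/3.
Summing over parental genotype combinations, P(offspring has genotype Hh) = 1/3·1/2 + 2/3·1/2 = 1/2.

1/2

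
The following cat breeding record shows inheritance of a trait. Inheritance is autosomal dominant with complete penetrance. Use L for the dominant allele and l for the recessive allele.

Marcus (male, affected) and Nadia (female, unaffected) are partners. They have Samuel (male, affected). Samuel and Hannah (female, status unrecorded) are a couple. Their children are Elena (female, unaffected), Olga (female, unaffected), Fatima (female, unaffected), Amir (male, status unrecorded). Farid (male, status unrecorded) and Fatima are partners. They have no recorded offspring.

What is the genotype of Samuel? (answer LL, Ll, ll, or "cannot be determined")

Ll

From phenotype alone, Samuel is LL or Ll.
Samuel is affected so carries L and received l from Nadia (ll), so Samuel is Ll.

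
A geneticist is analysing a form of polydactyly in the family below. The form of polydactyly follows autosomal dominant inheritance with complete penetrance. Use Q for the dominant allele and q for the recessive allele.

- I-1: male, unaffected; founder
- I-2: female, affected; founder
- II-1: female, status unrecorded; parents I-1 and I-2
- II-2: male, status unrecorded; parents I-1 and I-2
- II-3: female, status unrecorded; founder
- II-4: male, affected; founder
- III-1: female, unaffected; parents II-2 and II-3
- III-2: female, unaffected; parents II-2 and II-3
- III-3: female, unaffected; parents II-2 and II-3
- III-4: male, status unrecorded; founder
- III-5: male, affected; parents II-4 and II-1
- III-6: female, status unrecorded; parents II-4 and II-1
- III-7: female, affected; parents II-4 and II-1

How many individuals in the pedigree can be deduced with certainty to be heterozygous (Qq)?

0

No individual's genotype is forced to Qq by the pedigree, so the count is 0.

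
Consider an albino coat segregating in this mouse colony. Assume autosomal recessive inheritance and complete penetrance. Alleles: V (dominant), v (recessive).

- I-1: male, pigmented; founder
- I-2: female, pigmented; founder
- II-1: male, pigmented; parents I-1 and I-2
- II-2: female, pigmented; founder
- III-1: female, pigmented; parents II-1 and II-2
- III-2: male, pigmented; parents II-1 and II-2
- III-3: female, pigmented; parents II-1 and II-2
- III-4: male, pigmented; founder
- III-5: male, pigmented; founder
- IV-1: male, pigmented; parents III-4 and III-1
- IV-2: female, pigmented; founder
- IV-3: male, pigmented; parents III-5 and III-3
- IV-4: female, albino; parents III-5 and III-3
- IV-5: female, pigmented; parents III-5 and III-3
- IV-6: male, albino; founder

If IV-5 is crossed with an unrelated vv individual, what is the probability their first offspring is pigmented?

III-5 is pigmented so carries V and passed v to IV-4 (vv), so III-5 is Vv.
III-3 is pigmented so carries V and passed v to IV-4 (vv), so III-3 is Vv.
IV-5 is a pigmented offspring of III-5 (Vv) × III-3 (Vv), whose cross gives 1/4 VV : 1/2 Vv : 1/4 vv; conditioning on being pigmented, IV-5 is VV with probability 1/3, Vv with probability 2/3.
Summing over parental genotype combinations, P(offspring is pigmented) = 1/3·1 + 2/3·1/2 = 2/3.

2/3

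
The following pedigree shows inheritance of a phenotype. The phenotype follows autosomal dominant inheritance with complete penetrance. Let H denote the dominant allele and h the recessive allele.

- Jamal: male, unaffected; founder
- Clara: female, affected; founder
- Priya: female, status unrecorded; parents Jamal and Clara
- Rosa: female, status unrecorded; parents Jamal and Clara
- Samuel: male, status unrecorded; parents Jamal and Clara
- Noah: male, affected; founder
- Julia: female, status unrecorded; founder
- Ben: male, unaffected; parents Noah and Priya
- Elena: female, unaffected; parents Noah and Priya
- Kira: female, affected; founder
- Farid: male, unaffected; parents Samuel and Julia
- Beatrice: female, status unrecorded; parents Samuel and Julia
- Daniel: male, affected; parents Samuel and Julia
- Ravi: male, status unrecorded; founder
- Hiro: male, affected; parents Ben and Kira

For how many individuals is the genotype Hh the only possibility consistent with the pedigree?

2

Obligate heterozygotes: Noah is affected so carries H and passed h to Ben (hh), so Noah is Hh; Hiro is affected so carries H and received h from Ben (hh), so Hiro is Hh.
Every other individual is either homozygous by phenotype or has at least one consistent homozygous assignment, so the count is 2.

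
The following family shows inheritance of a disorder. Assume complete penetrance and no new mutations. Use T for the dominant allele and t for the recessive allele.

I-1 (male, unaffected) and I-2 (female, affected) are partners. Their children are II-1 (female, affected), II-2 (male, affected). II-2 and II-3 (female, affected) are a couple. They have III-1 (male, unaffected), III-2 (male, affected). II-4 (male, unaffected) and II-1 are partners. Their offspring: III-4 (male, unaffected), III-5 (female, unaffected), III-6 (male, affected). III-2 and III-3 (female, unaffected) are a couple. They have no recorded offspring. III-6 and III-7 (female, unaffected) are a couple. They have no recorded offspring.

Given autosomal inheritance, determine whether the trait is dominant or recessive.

II-2 and II-3 are both affected yet have an unaffected child III-1. Under a recessive model two affected parents are homozygous and every child would be affected, so the trait cannot be recessive.

dominant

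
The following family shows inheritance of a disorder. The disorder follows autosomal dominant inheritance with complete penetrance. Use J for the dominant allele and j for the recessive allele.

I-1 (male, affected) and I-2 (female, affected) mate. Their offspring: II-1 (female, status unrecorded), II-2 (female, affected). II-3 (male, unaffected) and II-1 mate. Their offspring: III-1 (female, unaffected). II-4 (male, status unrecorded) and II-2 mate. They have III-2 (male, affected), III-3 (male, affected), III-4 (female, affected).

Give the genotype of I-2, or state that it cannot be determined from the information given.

cannot be determined

I-2's phenotype allows JJ or Jj, and no parent or child forces a single allele at both positions; consistent genotype assignments exist with I-2 as JJ or Jj.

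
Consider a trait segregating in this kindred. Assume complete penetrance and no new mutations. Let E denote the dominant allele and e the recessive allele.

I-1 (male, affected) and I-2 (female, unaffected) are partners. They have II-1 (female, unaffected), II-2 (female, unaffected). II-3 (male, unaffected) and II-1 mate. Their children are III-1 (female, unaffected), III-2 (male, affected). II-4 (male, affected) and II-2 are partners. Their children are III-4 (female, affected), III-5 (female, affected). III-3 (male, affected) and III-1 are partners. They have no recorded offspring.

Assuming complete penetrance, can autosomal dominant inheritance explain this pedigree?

No

Under autosomal dominant, III-2 (affected, male) cannot arise from II-3 (unaffected) × II-1 (unaffected).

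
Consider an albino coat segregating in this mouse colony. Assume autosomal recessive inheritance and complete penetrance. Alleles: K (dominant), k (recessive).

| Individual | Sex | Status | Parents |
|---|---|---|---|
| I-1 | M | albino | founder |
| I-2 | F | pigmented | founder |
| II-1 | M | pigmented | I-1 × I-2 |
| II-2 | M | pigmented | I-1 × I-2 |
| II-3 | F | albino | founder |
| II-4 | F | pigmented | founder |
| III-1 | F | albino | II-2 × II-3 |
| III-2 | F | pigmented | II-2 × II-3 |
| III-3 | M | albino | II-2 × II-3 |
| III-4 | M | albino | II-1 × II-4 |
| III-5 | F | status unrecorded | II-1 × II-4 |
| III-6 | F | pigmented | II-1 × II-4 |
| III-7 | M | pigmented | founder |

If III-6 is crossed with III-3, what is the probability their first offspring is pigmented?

II-1 is pigmented so carries K and received k from I-1 (kk), so II-1 is Kk.
II-4 is pigmented so carries K and passed k to III-4 (kk), so II-4 is Kk.
III-6 is a pigmented offspring of II-1 (Kk) × II-4 (Kk), whose cross gives 1/4 KK : 1/2 Kk : 1/4 kk; conditioning on being pigmented, III-6 is KK with probability 1/3, Kk with probability 2/3.
III-3 is albino, so III-3 is kk.
Summing over parental genotype combinations, P(offspring is pigmented) = 1/3·1 + 2/3·1/2 = 2/3.

2/3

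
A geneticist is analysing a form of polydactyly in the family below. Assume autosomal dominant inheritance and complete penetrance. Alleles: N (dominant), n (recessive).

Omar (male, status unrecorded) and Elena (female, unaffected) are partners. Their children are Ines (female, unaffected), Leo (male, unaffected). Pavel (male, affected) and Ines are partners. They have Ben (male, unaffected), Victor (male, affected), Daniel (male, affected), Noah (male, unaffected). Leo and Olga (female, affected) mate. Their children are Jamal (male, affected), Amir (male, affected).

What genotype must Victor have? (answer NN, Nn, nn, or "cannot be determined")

From phenotype alone, Victor is NN or Nn.
Victor is affected so carries N and received n from Ines (nn), so Victor is Nn.

Nn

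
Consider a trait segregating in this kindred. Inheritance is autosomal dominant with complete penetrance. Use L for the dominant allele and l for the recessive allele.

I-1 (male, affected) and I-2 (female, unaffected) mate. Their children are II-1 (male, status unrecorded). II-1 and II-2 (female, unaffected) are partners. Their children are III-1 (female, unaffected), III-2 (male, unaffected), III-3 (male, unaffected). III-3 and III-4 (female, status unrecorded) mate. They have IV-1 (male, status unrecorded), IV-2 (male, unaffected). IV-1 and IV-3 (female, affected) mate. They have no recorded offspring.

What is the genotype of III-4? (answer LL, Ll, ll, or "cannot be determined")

cannot be determined

III-4's phenotype is unrecorded, and no parent or child forces a single allele at both positions; consistent genotype assignments exist with III-4 as Ll or ll.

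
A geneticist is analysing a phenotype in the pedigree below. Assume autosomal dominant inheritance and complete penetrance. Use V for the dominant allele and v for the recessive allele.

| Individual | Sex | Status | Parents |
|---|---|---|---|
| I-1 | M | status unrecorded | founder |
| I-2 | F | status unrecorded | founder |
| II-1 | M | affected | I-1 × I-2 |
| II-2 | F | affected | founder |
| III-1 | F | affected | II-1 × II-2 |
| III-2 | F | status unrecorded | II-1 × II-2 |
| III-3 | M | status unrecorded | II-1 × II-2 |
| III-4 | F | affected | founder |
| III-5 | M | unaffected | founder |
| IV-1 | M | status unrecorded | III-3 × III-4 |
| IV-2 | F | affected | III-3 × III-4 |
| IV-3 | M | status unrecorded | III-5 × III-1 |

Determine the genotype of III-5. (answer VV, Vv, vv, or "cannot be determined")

vv

III-5 is unaffected, so III-5 is vv.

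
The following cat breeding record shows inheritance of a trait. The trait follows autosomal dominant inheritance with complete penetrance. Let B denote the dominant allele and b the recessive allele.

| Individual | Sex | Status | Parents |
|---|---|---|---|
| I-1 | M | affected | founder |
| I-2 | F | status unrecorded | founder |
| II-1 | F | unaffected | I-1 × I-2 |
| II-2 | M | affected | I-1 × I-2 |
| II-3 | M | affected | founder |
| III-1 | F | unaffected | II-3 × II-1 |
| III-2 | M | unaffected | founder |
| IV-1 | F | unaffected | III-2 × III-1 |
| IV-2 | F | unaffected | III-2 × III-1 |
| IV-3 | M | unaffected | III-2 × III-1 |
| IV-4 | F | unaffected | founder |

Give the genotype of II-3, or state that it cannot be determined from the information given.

From phenotype alone, II-3 is BB or Bb.
II-3 is affected so carries B and passed b to III-1 (bb), so II-3 is Bb.

Bb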